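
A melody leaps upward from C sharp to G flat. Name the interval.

doubly diminished fifth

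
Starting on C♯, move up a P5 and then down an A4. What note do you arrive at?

A perfect fifth up from C# is G# (letter G, 7 semitones up).
An augmented fourth down from G# is D (letter D, 6 semitones down).

D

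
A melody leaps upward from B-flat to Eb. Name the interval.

perfect fourth

Counting letters B–C–D–E gives a fourth.
Bb→Eb = 5 semitones, exactly the perfect fourth.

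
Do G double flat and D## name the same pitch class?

Two spellings are enharmonically equivalent only if they share a pitch class.
Here Gbb → 5, D## → 4; 4 ≠ 5, so they are not.

No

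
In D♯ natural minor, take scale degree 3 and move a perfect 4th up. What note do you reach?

Scale degree 3 of D# natural minor is F#.
A perfect fourth (5 semitones) above F# lands on the letter B, giving B.

B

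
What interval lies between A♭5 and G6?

Counting letters A–B–C–D–E–F–G gives a seventh.
Ab→G = 11 semitones, exactly the major seventh.

major seventh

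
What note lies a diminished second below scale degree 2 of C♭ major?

C#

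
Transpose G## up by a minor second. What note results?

A#

A second above G lands on the letter A.
A minor second spans 1 semitone, so G## moves to pitch class 10. On the letter A that is A#.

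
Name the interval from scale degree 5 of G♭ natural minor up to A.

Scale degree 5 of Gb natural minor is Db.
Db up to A: letters D→A make it a fifth; 8 semitones makes it augmented.

augmented fifth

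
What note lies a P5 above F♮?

C

F up a perfect fifth is C, so the target letter is C.
From F, a perfect fifth is 7 semitones up: C.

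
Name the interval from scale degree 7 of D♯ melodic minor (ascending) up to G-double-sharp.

perfect fifth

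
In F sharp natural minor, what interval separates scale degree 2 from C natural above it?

Scale degree 2 of F# natural minor is G#.
G# up to C: letters G→C make it a fourth; 4 semitones makes it diminished.

diminished fourth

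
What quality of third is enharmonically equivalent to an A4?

doubly augmented

An augmented fourth spans 6 semitones.
A third spanning 6 semitones is doubly augmented (the major third is 4).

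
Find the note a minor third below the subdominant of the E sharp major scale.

The subdominant of E# major is A#.
A minor third (3 semitones) below A# lands on the letter F, giving F##.

F##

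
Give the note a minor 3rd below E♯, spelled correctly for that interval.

C##

E down a major third is C, so the target letter is C.
From E#, a minor third is 3 semitones down: C##.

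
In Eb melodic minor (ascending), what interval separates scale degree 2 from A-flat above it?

minor third

Scale degree 2 of Eb melodic minor (ascending) is F.
F up to Ab: letters F→A make it a third; 3 semitones makes it minor.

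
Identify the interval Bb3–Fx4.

doubly augmented fifth

Counting letters B–C–D–E–F gives a fifth.
Bb→F## = 9 semitones, 2 wider than the perfect fifth (7), so doubly augmented.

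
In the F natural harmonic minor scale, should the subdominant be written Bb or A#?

Each scale degree takes a distinct letter name. Degree 4 of a scale on F must use the letter B.
Bb and A# are enharmonically the same pitch, but only Bb uses the letter B, so it is the correct spelling here.

Bb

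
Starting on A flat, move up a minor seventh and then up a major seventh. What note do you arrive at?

A minor seventh up from Ab is Gb (letter G, 10 semitones up).
A major seventh up from Gb is F (letter F, 11 semitones up).

F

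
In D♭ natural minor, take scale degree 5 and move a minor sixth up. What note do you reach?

Scale degree 5 of Db natural minor is Ab.
A minor sixth (8 semitones) above Ab lands on the letter F, giving Fb.

Fb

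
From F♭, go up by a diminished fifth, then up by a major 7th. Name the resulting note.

Bbb

A diminished fifth up from Fb is Cbb (letter C, 6 semitones up).
A major seventh up from Cbb is Bbb (letter B, 11 semitones up).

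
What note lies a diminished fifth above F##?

F up a perfect fifth is C, so the target letter is C.
From F##, a diminished fifth is 6 semitones up: C#.

C#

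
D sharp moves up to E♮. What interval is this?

minor second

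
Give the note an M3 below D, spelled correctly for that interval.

D down a major third is Bb, so the target letter is B.
From D, a major third is 4 semitones down: Bb.

Bb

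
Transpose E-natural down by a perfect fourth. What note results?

B

A fourth below E lands on the letter B.
A perfect fourth spans 5 semitones, so E moves to pitch class 11. On the letter B that is B.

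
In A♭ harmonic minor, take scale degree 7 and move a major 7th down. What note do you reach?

Ab

Scale degree 7 of Ab harmonic minor is G.
A major seventh (11 semitones) below G lands on the letter A, giving Ab.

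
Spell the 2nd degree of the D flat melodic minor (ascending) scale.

Eb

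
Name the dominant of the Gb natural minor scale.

The Gb natural minor scale runs Gb Ab Bbb Cb Db Ebb Fb.
Degree 5 is Db.

Db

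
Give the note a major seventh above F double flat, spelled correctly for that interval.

Ebb

F up a major seventh is E, so the target letter is E.
From Fbb, a major seventh is 11 semitones up: Ebb.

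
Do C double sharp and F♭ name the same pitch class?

No

C## is pitch class 2; Fb is pitch class 4.
The pitch classes differ (2 vs. 4), so they are not enharmonic equivalents.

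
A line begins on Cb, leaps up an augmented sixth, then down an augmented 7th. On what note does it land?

Bbb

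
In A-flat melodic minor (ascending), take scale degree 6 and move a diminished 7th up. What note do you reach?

Ebb

Scale degree 6 of Ab melodic minor (ascending) is F.
A diminished seventh (9 semitones) above F lands on the letter E, giving Ebb.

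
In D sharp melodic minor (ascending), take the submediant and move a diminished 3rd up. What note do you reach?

The submediant of D# melodic minor (ascending) is B#.
A diminished third (2 semitones) above B# lands on the letter D, giving D.

D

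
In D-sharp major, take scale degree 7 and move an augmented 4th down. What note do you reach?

G#

Scale degree 7 of D# major is C##.
An augmented fourth (6 semitones) below C## lands on the letter G, giving G#.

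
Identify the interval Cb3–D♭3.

major second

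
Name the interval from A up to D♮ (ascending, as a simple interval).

perfect fourth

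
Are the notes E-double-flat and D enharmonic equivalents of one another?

Yes

Ebb = pitch class 2 and D = pitch class 2 — the same pitch class, so they are enharmonic equivalents.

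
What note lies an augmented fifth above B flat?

B up a perfect fifth is F#, so the target letter is F.
From Bb, an augmented fifth is 8 semitones up: F#.

F#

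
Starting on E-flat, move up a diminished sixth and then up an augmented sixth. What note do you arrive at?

A diminished sixth up from Eb is Cbb (letter C, 7 semitones up).
An augmented sixth up from Cbb is Ab (letter A, 10 semitones up).

Ab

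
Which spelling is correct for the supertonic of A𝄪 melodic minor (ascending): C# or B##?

Each scale degree takes a distinct letter name. Degree 2 of a scale on A must use the letter B.
B## and C# are enharmonically the same pitch, but only B## uses the letter B, so it is the correct spelling here.

B##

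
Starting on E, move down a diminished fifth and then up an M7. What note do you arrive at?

A diminished fifth down from E is A# (letter A, 6 semitones down).
A major seventh up from A# is G## (letter G, 11 semitones up).

G##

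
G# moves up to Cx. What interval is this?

augmented fourth

The letter names run G→C, a span of 3 letter steps, so the interval is some kind of fourth.
G# to C## is 6 semitones. A perfect fourth is 5, so 6 makes it augmented.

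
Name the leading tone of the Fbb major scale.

Ebb

Degree 7 takes the letter 6 steps above F, which is E.
In major, degree 7 sits 11 semitones above the tonic. Fbb + 11 semitones is pitch class 2, spelled on E as Ebb.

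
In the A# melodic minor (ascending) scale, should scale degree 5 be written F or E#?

E#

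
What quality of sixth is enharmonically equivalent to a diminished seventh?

major

A diminished seventh spans 9 semitones.
A sixth spanning 9 semitones is major (the major sixth is 9).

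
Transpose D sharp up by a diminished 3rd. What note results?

D up a major third is F#, so the target letter is F.
From D#, a diminished third is 2 semitones up: F.

F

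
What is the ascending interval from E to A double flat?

doubly diminished fourth

The letter names run E→A, a span of 3 letter steps, so the interval is some kind of fourth.
E to Abb is 3 semitones. A perfect fourth is 5, so 3 makes it doubly diminished.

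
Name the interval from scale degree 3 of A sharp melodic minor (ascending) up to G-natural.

Scale degree 3 of A# melodic minor (ascending) is C#.
C# up to G: letters C→G make it a fifth; 6 semitones makes it diminished.

diminished fifth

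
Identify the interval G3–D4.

Counting letters G–A–B–C–D gives a fifth.
G→D = 7 semitones, exactly the perfect fifth.

perfect fifth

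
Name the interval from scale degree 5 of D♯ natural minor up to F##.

Scale degree 5 of D# natural minor is A#.
A# up to F##: letters A→F make it a sixth; 9 semitones makes it major.

major sixth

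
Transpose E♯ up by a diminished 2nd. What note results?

F

E up a major second is F#, so the target letter is F.
From E#, a diminished second is 0 semitones up: F.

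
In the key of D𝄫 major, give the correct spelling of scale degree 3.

Degree 3 takes the letter 2 steps above D, which is F.
In major, degree 3 sits 4 semitones above the tonic. Dbb + 4 semitones is pitch class 4, spelled on F as Fb.

Fb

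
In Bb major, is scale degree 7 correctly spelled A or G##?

A

Each scale degree takes a distinct letter name. Degree 7 of a scale on B must use the letter A.
A and G## are enharmonically the same pitch, but only A uses the letter A, so it is the correct spelling here.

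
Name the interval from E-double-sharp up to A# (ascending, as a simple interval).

diminished fourth

The letter names run E→A, a span of 3 letter steps, so the interval is some kind of fourth.
E## to A# is 4 semitones. A perfect fourth is 5, so 4 makes it diminished.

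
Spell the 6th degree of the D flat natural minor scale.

The Db natural minor scale runs Db Eb Fb Gb Ab Bbb Cb.
Degree 6 is Bbb.

Bbb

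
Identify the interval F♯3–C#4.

The letter names run F→C, a span of 4 letter steps, so the interval is some kind of fifth.
F# to C# is 7 semitones. A perfect fifth is 7, so 7 makes it perfect.

perfect fifth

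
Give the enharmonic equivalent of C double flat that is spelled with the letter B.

Bb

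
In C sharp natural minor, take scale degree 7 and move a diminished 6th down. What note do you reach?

D##

Scale degree 7 of C# natural minor is B.
A diminished sixth (7 semitones) below B lands on the letter D, giving D##.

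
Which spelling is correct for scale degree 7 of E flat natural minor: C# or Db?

Each scale degree takes a distinct letter name. Degree 7 of a scale on E must use the letter D.
Db and C# are enharmonically the same pitch, but only Db uses the letter D, so it is the correct spelling here.

Db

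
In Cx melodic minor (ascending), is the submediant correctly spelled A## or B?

A##

Each scale degree takes a distinct letter name. Degree 6 of a scale on C must use the letter A.
A## and B are enharmonically the same pitch, but only A## uses the letter A, so it is the correct spelling here.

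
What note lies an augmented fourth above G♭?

C

A fourth above G lands on the letter C.
An augmented fourth spans 6 semitones, so Gb moves to pitch class 0. On the letter C that is C.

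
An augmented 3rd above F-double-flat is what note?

A third above F lands on the letter A.
An augmented third spans 5 semitones, so Fbb moves to pitch class 8. On the letter A that is Ab.

Ab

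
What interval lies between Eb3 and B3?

augmented fifth

The letter names run E→B, a span of 4 letter steps, so the interval is some kind of fifth.
Eb to B is 8 semitones. A perfect fifth is 7, so 8 makes it augmented.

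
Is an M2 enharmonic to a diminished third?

Yes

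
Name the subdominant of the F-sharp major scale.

The F# major scale runs F# G# A# B C# D# E#.
Degree 4 is B.

B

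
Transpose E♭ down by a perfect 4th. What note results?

A fourth below E lands on the letter B.
A perfect fourth spans 5 semitones, so Eb moves to pitch class 10. On the letter B that is Bb.

Bb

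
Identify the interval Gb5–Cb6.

The letter names run G→C, a span of 3 letter steps, so the interval is some kind of fourth.
Gb to Cb is 5 semitones. A perfect fourth is 5, so 5 makes it perfect.

perfect fourth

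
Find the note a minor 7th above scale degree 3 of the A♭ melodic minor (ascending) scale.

Scale degree 3 of Ab melodic minor (ascending) is Cb.
A minor seventh (10 semitones) above Cb lands on the letter B, giving Bbb.

Bbb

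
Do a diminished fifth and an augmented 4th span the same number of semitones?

A diminished fifth spans 6 semitones; an augmented fourth spans 6.
They are enharmonically equivalent.

Yes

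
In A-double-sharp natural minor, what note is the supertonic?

The A## natural minor scale runs A## B## C## D## E## F## G##.
Degree 2 is B##.

B##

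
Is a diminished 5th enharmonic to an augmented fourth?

A diminished fifth spans 6 semitones; an augmented fourth spans 6.
They are enharmonically equivalent.

Yes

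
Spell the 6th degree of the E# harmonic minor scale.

The E# harmonic minor scale runs E# F## G# A# B# C# D##.
Degree 6 is C#.

C#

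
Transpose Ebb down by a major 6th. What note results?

Gbb

E down a major sixth is G, so the target letter is G.
From Ebb, a major sixth is 9 semitones down: Gbb.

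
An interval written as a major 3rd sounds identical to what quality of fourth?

A major third spans 4 semitones.
A fourth spanning 4 semitones is diminished (the perfect fourth is 5).

diminished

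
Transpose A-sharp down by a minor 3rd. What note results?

A third below A lands on the letter F.
A minor third spans 3 semitones, so A# moves to pitch class 7. On the letter F that is F##.

F##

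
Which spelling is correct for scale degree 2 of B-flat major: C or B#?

C

Each scale degree takes a distinct letter name. Degree 2 of a scale on B must use the letter C.
C and B# are enharmonically the same pitch, but only C uses the letter C, so it is the correct spelling here.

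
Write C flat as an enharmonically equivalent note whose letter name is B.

B

Cb is pitch class 11. The letter B alone is pitch class 11.
Pitch class 11 on B needs no accidental: B.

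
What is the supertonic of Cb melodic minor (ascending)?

Degree 2 takes the letter 1 step above C, which is D.
In melodic minor (ascending), degree 2 sits 2 semitones above the tonic. Cb + 2 semitones is pitch class 1, spelled on D as Db.

Db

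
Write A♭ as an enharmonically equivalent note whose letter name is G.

Plain G sits 1 semitone below Ab, so on the letter G the same pitch needs a sharp: G#.

G#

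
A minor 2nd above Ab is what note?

Bbb

A second above A lands on the letter B.
A minor second spans 1 semitone, so Ab moves to pitch class 9. On the letter B that is Bbb.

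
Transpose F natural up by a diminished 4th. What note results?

Bbb

F up a perfect fourth is Bb, so the target letter is B.
From F, a diminished fourth is 4 semitones up: Bbb.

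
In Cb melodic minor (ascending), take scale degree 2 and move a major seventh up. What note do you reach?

C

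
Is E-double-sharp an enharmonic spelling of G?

Two spellings are enharmonically equivalent only if they share a pitch class.
Here E## → 6, G → 7; 6 ≠ 7, so they are not.

No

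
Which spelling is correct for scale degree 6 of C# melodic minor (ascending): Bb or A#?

A#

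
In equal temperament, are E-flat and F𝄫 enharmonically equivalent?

Yes

Eb is pitch class 3; Fbb is pitch class 3.
All spellings map to pitch class 3, so they are enharmonically equivalent.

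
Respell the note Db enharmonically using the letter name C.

Db is pitch class 1. The letter C alone is pitch class 0.
To reach pitch class 1 from C requires an offset of +1 semitone, i.e. sharp: C#.

C#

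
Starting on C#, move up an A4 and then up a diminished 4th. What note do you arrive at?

An augmented fourth up from C# is F## (letter F, 6 semitones up).
A diminished fourth up from F## is B (letter B, 4 semitones up).

B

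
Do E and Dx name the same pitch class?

Yes

E is pitch class 4; D## is pitch class 4.
All spellings map to pitch class 4, so they are enharmonically equivalent.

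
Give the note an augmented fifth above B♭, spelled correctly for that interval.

A fifth above B lands on the letter F.
An augmented fifth spans 8 semitones, so Bb moves to pitch class 6. On the letter F that is F#.

F#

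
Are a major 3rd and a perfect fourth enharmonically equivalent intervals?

No

A major third spans 4 semitones; a perfect fourth spans 5.
The spans differ, so they are not enharmonic equivalents.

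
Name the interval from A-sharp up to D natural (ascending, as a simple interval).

diminished fourth

Counting letters A–B–C–D gives a fourth.
A#→D = 4 semitones, 1 narrower than the perfect fourth (5), so diminished.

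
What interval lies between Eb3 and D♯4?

Counting letters E–F–G–A–B–C–D gives a seventh.
Eb→D# = 12 semitones, 1 wider than the major seventh (11), so augmented.

augmented seventh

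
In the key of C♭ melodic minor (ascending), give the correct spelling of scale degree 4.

Fb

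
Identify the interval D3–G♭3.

diminished fourth

Counting letters D–E–F–G gives a fourth.
D→Gb = 4 semitones, 1 narrower than the perfect fourth (5), so diminished.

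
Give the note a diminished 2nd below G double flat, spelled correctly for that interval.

F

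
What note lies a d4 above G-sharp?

C

A fourth above G lands on the letter C.
A diminished fourth spans 4 semitones, so G# moves to pitch class 0. On the letter C that is C.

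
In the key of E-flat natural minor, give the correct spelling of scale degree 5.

Degree 5 takes the letter 4 steps above E, which is B.
In natural minor, degree 5 sits 7 semitones above the tonic. Eb + 7 semitones is pitch class 10, spelled on B as Bb.

Bb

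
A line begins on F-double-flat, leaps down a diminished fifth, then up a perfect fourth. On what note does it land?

Ebb

A diminished fifth down from Fbb is Bbb (letter B, 6 semitones down).
A perfect fourth up from Bbb is Ebb (letter E, 5 semitones up).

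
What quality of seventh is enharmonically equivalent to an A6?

An augmented sixth spans 10 semitones.
A seventh spanning 10 semitones is minor (the major seventh is 11).

minor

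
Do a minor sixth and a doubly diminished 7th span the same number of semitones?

Yes

A minor sixth spans 8 semitones; a doubly diminished seventh spans 8.
They are enharmonically equivalent.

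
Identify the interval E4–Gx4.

Counting letters E–F–G gives a third.
E→G## = 5 semitones, 1 wider than the major third (4), so augmented.

augmented third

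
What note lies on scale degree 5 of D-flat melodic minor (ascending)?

Ab

Degree 5 takes the letter 4 steps above D, which is A.
In melodic minor (ascending), degree 5 sits 7 semitones above the tonic. Db + 7 semitones is pitch class 8, spelled on A as Ab.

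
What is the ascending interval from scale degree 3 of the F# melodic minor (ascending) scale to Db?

diminished fourth

Scale degree 3 of F# melodic minor (ascending) is A.
A up to Db: letters A→D make it a fourth; 4 semitones makes it diminished.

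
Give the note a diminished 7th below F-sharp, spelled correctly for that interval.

G##

A seventh below F lands on the letter G.
A diminished seventh spans 9 semitones, so F# moves to pitch class 9. On the letter G that is G##.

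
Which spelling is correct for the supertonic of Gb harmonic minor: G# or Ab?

Ab

Each scale degree takes a distinct letter name. Degree 2 of a scale on G must use the letter A.
Ab and G# are enharmonically the same pitch, but only Ab uses the letter A, so it is the correct spelling here.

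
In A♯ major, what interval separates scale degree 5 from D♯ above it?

minor seventh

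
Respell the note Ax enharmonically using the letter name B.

B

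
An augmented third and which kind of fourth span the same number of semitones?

An augmented third spans 5 semitones.
A fourth spanning 5 semitones is perfect (the perfect fourth is 5).

perfect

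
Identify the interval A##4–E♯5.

diminished fifth

Counting letters A–B–C–D–E gives a fifth.
A##→E# = 6 semitones, 1 narrower than the perfect fifth (7), so diminished.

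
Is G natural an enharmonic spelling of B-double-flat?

No

Two spellings are enharmonically equivalent only if they share a pitch class.
Here G → 7, Bbb → 9; 7 ≠ 9, so they are not.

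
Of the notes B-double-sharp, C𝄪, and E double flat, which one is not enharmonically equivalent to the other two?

In 12-tone equal temperament, enharmonic equivalents share a pitch class. B## is pitch class 1; C## is pitch class 2; Ebb is pitch class 2.
C## and Ebb share pitch class 2, while B## is pitch class 1.

B##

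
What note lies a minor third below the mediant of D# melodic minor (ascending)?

D#

The mediant of D# melodic minor (ascending) is F#.
A minor third (3 semitones) below F# lands on the letter D, giving D#.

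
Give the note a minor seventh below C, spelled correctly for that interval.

D

C down a major seventh is Db, so the target letter is D.
From C, a minor seventh is 10 semitones down: D.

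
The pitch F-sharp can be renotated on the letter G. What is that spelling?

F# is pitch class 6. The letter G alone is pitch class 7.
To reach pitch class 6 from G requires an offset of -1 semitone, i.e. flat: Gb.

Gb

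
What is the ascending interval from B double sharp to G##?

Counting letters B–C–D–E–F–G gives a sixth.
B##→G## = 8 semitones, 1 narrower than the major sixth (9), so minor.

minor sixth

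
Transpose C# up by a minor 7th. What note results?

A seventh above C lands on the letter B.
A minor seventh spans 10 semitones, so C# moves to pitch class 11. On the letter B that is B.

B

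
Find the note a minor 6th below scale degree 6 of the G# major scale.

Scale degree 6 of G# major is E#.
A minor sixth (8 semitones) below E# lands on the letter G, giving G##.

G##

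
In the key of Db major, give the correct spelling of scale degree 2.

Degree 2 takes the letter 1 step above D, which is E.
In major, degree 2 sits 2 semitones above the tonic. Db + 2 semitones is pitch class 3, spelled on E as Eb.

Eb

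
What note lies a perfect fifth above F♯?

A fifth above F lands on the letter C.
A perfect fifth spans 7 semitones, so F# moves to pitch class 1. On the letter C that is C#.

C#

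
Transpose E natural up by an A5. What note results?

E up a perfect fifth is B, so the target letter is B.
From E, an augmented fifth is 8 semitones up: B#.

B#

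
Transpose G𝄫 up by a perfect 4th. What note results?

A fourth above G lands on the letter C.
A perfect fourth spans 5 semitones, so Gbb moves to pitch class 10. On the letter C that is Cbb.

Cbb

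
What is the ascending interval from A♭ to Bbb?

Counting letters A–B gives a second.
Ab→Bbb = 1 semitone, 1 narrower than the major second (2), so minor.

minor second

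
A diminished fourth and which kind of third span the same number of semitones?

major

A diminished fourth spans 4 semitones.
A third spanning 4 semitones is major (the major third is 4).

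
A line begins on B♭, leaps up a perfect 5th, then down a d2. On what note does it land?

A perfect fifth up from Bb is F (letter F, 7 semitones up).
A diminished second down from F is E# (letter E, 0 semitones down).

E#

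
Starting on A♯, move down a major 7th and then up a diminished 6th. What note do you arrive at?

A major seventh down from A# is B (letter B, 11 semitones down).
A diminished sixth up from B is Gb (letter G, 7 semitones up).

Gb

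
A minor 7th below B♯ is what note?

C##

A seventh below B lands on the letter C.
A minor seventh spans 10 semitones, so B# moves to pitch class 2. On the letter C that is C##.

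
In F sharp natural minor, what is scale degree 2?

G#

The F# natural minor scale runs F# G# A B C# D E.
Degree 2 is G#.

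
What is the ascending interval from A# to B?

minor second

Counting letters A–B gives a second.
A#→B = 1 semitone, 1 narrower than the major second (2), so minor.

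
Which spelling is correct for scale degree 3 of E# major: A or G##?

G##

Each scale degree takes a distinct letter name. Degree 3 of a scale on E must use the letter G.
G## and A are enharmonically the same pitch, but only G## uses the letter G, so it is the correct spelling here.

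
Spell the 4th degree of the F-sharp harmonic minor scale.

B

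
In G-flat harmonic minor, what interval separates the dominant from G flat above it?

The dominant of Gb harmonic minor is Db.
Db up to Gb: letters D→G make it a fourth; 5 semitones makes it perfect.

perfect fourth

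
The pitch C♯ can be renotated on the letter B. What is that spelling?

B##

Plain B sits 2 semitones below C#, so on the letter B the same pitch needs a double sharp: B##.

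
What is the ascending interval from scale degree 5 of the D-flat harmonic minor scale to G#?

augmented seventh

Scale degree 5 of Db harmonic minor is Ab.
Ab up to G#: letters A→G make it a seventh; 12 semitones makes it augmented.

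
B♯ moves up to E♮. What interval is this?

The letter names run B→E, a span of 3 letter steps, so the interval is some kind of fourth.
B# to E is 4 semitones. A perfect fourth is 5, so 4 makes it diminished.

diminished fourth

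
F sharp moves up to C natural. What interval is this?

Counting letters F–G–A–B–C gives a fifth.
F#→C = 6 semitones, 1 narrower than the perfect fifth (7), so diminished.

diminished fifth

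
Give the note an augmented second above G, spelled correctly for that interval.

G up a major second is A, so the target letter is A.
From G, an augmented second is 3 semitones up: A#.

A#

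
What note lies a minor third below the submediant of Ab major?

D

The submediant of Ab major is F.
A minor third (3 semitones) below F lands on the letter D, giving D.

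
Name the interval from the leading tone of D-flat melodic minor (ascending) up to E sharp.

augmented third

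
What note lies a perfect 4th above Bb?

Eb

A fourth above B lands on the letter E.
A perfect fourth spans 5 semitones, so Bb moves to pitch class 3. On the letter E that is Eb.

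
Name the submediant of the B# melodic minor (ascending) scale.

G##

The B# melodic minor (ascending) scale runs B# C## D# E# F## G## A##.
Degree 6 is G##.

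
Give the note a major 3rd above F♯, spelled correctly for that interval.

A third above F lands on the letter A.
A major third spans 4 semitones, so F# moves to pitch class 10. On the letter A that is A#.

A#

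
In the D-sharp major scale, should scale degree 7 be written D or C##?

Each scale degree takes a distinct letter name. Degree 7 of a scale on D must use the letter C.
C## and D are enharmonically the same pitch, but only C## uses the letter C, so it is the correct spelling here.

C##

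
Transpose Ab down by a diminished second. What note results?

A down a major second is G, so the target letter is G.
From Ab, a diminished second is 0 semitones down: G#.

G#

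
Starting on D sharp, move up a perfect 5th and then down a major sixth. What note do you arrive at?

A perfect fifth up from D# is A# (letter A, 7 semitones up).
A major sixth down from A# is C# (letter C, 9 semitones down).

C#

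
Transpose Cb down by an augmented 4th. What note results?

A fourth below C lands on the letter G.
An augmented fourth spans 6 semitones, so Cb moves to pitch class 5. On the letter G that is Gbb.

Gbb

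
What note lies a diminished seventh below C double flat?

C down a major seventh is Db, so the target letter is D.
From Cbb, a diminished seventh is 9 semitones down: Db.

Db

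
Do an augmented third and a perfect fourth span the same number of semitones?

Yes

An augmented third spans 5 semitones; a perfect fourth spans 5.
They are enharmonically equivalent.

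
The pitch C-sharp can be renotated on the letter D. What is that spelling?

Db

C# is pitch class 1. The letter D alone is pitch class 2.
To reach pitch class 1 from D requires an offset of -1 semitone, i.e. flat: Db.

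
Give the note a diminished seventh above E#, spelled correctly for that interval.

D

E up a major seventh is D#, so the target letter is D.
From E#, a diminished seventh is 9 semitones up: D.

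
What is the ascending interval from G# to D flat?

The letter names run G→D, a span of 4 letter steps, so the interval is some kind of fifth.
G# to Db is 5 semitones. A perfect fifth is 7, so 5 makes it doubly diminished.

doubly diminished fifth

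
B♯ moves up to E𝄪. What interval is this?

The letter names run B→E, a span of 3 letter steps, so the interval is some kind of fourth.
B# to E## is 6 semitones. A perfect fourth is 5, so 6 makes it augmented.

augmented fourth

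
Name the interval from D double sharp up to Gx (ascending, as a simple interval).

perfect fourth

Counting letters D–E–F–G gives a fourth.
D##→G## = 5 semitones, exactly the perfect fourth.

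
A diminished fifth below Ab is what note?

D

A fifth below A lands on the letter D.
A diminished fifth spans 6 semitones, so Ab moves to pitch class 2. On the letter D that is D.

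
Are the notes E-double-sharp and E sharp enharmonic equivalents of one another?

E## is pitch class 6; E# is pitch class 5.
The pitch classes differ (6 vs. 5), so they are not enharmonic equivalents.

No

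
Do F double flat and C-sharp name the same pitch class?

No

Fbb is pitch class 3; C# is pitch class 1.
The pitch classes differ (3 vs. 1), so they are not enharmonic equivalents.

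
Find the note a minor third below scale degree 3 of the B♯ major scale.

Scale degree 3 of B# major is D##.
A minor third (3 semitones) below D## lands on the letter B, giving B##.

B##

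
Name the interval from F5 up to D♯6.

augmented sixth

The letter names run F→D, a span of 5 letter steps, so the interval is some kind of sixth.
F to D# is 10 semitones. A major sixth is 9, so 10 makes it augmented.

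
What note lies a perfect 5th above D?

D up a perfect fifth is A, so the target letter is A.
From D, a perfect fifth is 7 semitones up: A.

A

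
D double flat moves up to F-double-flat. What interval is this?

The letter names run D→F, a span of 2 letter steps, so the interval is some kind of third.
Dbb to Fbb is 3 semitones. A major third is 4, so 3 makes it minor.

minor third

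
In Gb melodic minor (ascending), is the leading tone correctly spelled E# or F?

Each scale degree takes a distinct letter name. Degree 7 of a scale on G must use the letter F.
F and E# are enharmonically the same pitch, but only F uses the letter F, so it is the correct spelling here.

F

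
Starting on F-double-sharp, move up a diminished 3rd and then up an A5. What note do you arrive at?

E#

A diminished third up from F## is A (letter A, 2 semitones up).
An augmented fifth up from A is E# (letter E, 8 semitones up).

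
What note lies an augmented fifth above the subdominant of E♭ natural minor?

E

The subdominant of Eb natural minor is Ab.
An augmented fifth (8 semitones) above Ab lands on the letter E, giving E.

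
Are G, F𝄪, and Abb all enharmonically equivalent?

Yes

G = pitch class 7 and F## = pitch class 7 and Abb = pitch class 7 — the same pitch class, so they are enharmonic equivalents.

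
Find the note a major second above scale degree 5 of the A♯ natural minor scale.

Scale degree 5 of A# natural minor is E#.
A major second (2 semitones) above E# lands on the letter F, giving F##.

F##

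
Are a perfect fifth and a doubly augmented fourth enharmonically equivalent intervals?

Yes

A perfect fifth spans 7 semitones; a doubly augmented fourth spans 7.
They are enharmonically equivalent.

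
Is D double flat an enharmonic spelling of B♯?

Yes

Dbb is pitch class 0; B# is pitch class 0.
All spellings map to pitch class 0, so they are enharmonically equivalent.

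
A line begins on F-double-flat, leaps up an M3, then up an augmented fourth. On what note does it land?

A major third up from Fbb is Abb (letter A, 4 semitones up).
An augmented fourth up from Abb is Db (letter D, 6 semitones up).

Db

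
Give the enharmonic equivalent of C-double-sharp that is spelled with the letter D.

Plain D sits at the same pitch as C##, so on the letter D the same pitch needs a natural: D.

D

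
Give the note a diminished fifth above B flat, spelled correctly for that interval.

A fifth above B lands on the letter F.
A diminished fifth spans 6 semitones, so Bb moves to pitch class 4. On the letter F that is Fb.

Fb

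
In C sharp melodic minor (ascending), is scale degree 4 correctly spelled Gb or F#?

F#

Each scale degree takes a distinct letter name. Degree 4 of a scale on C must use the letter F.
F# and Gb are enharmonically the same pitch, but only F# uses the letter F, so it is the correct spelling here.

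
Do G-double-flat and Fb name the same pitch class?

Two spellings are enharmonically equivalent only if they share a pitch class.
Here Gbb → 5, Fb → 4; 4 ≠ 5, so they are not.

No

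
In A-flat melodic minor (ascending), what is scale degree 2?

Degree 2 takes the letter 1 step above A, which is B.
In melodic minor (ascending), degree 2 sits 2 semitones above the tonic. Ab + 2 semitones is pitch class 10, spelled on B as Bb.

Bb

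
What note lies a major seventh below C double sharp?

A seventh below C lands on the letter D.
A major seventh spans 11 semitones, so C## moves to pitch class 3. On the letter D that is D#.

D#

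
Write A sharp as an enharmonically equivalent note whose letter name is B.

Bb

A# is pitch class 10. The letter B alone is pitch class 11.
To reach pitch class 10 from B requires an offset of -1 semitone, i.e. flat: Bb.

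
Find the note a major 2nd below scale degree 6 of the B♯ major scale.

Scale degree 6 of B# major is G##.
A major second (2 semitones) below G## lands on the letter F, giving F##.

F##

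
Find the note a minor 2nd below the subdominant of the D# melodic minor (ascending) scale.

F##

The subdominant of D# melodic minor (ascending) is G#.
A minor second (1 semitone) below G# lands on the letter F, giving F##.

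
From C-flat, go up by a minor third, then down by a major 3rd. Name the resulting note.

Cbb

A minor third up from Cb is Ebb (letter E, 3 semitones up).
A major third down from Ebb is Cbb (letter C, 4 semitones down).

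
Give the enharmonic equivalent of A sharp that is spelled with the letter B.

A# is pitch class 10. The letter B alone is pitch class 11.
To reach pitch class 10 from B requires an offset of -1 semitone, i.e. flat: Bb.

Bb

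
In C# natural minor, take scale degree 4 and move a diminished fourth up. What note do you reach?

Bb

Scale degree 4 of C# natural minor is F#.
A diminished fourth (4 semitones) above F# lands on the letter B, giving Bb.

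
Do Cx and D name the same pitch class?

Yes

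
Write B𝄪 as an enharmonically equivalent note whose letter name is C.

C#

B## is pitch class 1. The letter C alone is pitch class 0.
To reach pitch class 1 from C requires an offset of +1 semitone, i.e. sharp: C#.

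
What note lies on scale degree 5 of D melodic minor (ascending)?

A

Degree 5 takes the letter 4 steps above D, which is A.
In melodic minor (ascending), degree 5 sits 7 semitones above the tonic. D + 7 semitones is pitch class 9, spelled on A as A.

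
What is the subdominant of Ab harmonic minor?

Db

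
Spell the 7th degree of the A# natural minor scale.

The A# natural minor scale runs A# B# C# D# E# F# G#.
Degree 7 is G#.

G#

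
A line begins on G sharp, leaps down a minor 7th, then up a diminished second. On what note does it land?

Bb

A minor seventh down from G# is A# (letter A, 10 semitones down).
A diminished second up from A# is Bb (letter B, 0 semitones up).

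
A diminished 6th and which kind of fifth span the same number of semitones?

perfect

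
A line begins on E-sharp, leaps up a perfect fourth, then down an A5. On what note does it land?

D

A perfect fourth up from E# is A# (letter A, 5 semitones up).
An augmented fifth down from A# is D (letter D, 8 semitones down).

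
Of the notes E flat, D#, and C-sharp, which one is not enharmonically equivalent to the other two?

In 12-tone equal temperament, enharmonic equivalents share a pitch class. Eb is pitch class 3; D# is pitch class 3; C# is pitch class 1.
Eb and D# share pitch class 3, while C# is pitch class 1.

C#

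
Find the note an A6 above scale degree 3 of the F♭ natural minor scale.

F

Scale degree 3 of Fb natural minor is Abb.
An augmented sixth (10 semitones) above Abb lands on the letter F, giving F.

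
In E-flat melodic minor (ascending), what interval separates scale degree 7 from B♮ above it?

Scale degree 7 of Eb melodic minor (ascending) is D.
D up to B: letters D→B make it a sixth; 9 semitones makes it major.

major sixth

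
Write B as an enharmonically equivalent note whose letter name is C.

Cb

Plain C sits 1 semitone above B, so on the letter C the same pitch needs a flat: Cb.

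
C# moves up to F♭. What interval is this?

The letter names run C→F, a span of 3 letter steps, so the interval is some kind of fourth.
C# to Fb is 3 semitones. A perfect fourth is 5, so 3 makes it doubly diminished.

doubly diminished fourth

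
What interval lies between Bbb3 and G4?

augmented sixth

The letter names run B→G, a span of 5 letter steps, so the interval is some kind of sixth.
Bbb to G is 10 semitones. A major sixth is 9, so 10 makes it augmented.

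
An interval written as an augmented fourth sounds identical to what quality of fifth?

An augmented fourth spans 6 semitones.
A fifth spanning 6 semitones is diminished (the perfect fifth is 7).

diminished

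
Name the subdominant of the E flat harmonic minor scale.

Degree 4 takes the letter 3 steps above E, which is A.
In harmonic minor, degree 4 sits 5 semitones above the tonic. Eb + 5 semitones is pitch class 8, spelled on A as Ab.

Ab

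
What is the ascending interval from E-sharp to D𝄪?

The letter names run E→D, a span of 6 letter steps, so the interval is some kind of seventh.
E# to D## is 11 semitones. A major seventh is 11, so 11 makes it major.

major seventh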